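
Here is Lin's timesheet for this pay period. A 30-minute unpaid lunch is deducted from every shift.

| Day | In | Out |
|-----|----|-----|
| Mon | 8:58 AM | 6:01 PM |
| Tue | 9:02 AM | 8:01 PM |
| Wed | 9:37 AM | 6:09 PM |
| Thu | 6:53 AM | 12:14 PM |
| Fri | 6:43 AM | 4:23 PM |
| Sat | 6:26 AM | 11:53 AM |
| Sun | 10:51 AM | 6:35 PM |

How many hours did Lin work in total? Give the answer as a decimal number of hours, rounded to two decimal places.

53.27 hours

Mon: 8:58 AM–6:01 PM = 9 h 3 min; less 30 min break → 8 h 33 min
Tue: 9:02 AM–8:01 PM = 10 h 59 min; less 30 min break → 10 h 29 min
Wed: 9:37 AM–6:09 PM = 8 h 32 min; less 30 min break → 8 h 2 min
Thu: 6:53 AM–12:14 PM = 5 h 21 min; less 30 min break → 4 h 51 min
Fri: 6:43 AM–4:23 PM = 9 h 40 min; less 30 min break → 9 h 10 min
Sat: 6:26 AM–11:53 AM = 5 h 27 min; less 30 min break → 4 h 57 min
Sun: 10:51 AM–6:35 PM = 7 h 44 min; less 30 min break → 7 h 14 min
Total: 8 h 33 min + 10 h 29 min + 8 h 2 min + 4 h 51 min + 9 h 10 min + 4 h 57 min + 7 h 14 min = 53 h 16 min.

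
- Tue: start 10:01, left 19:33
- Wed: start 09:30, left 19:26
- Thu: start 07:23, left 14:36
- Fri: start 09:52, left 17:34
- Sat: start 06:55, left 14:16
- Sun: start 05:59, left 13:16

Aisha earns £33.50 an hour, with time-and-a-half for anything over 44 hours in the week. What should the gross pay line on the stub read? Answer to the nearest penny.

Tue: 10:01–19:33 = 9 h 32 min
Wed: 09:30–19:26 = 9 h 56 min
Thu: 07:23–14:36 = 7 h 13 min
Fri: 09:52–17:34 = 7 h 42 min
Sat: 06:55–14:16 = 7 h 21 min
Sun: 05:59–13:16 = 7 h 17 min
Total worked: 49 h 1 min = 2941 min.
Regular 44 h 0 min = 2640 min at £33.50/h; overtime 5 h 1 min = 301 min at £50.25/h.
Pay = (2640 × £33.50 + 301 × £50.25) ÷ 60 = £1726.09.

£1726.09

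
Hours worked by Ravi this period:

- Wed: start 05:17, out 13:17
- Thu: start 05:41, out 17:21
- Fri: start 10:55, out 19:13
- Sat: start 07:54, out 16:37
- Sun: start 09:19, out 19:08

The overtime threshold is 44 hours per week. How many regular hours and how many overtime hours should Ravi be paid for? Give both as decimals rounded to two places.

Wed: 05:17–13:17 = 8 h 0 min
Thu: 05:41–17:21 = 11 h 40 min
Fri: 10:55–19:13 = 8 h 18 min
Sat: 07:54–16:37 = 8 h 43 min
Sun: 09:19–19:08 = 9 h 49 min
Total worked: 46 h 30 min = 46.50 h.
Threshold 44 h → overtime 2 h 30 min, regular 44 h 0 min.

Regular 44.00 hours, overtime 2.50 hours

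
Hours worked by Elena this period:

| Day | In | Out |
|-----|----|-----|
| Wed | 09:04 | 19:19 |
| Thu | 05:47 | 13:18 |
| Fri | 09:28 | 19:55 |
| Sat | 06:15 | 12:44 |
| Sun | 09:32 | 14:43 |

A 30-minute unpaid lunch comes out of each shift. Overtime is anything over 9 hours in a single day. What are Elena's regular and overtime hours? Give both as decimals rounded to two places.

Regular 35.68 hours, overtime 1.70 hours

Wed: 09:04–19:19 = 10 h 15 min; less 30 min break → 9 h 45 min
Thu: 05:47–13:18 = 7 h 31 min; less 30 min break → 7 h 1 min
Fri: 09:28–19:55 = 10 h 27 min; less 30 min break → 9 h 57 min
Sat: 06:15–12:44 = 6 h 29 min; less 30 min break → 5 h 59 min
Sun: 09:32–14:43 = 5 h 11 min; less 30 min break → 4 h 41 min
Wed reg 9 h 0 min / OT 0 h 45 min; Thu reg 7 h 1 min / OT 0 h 0 min; Fri reg 9 h 0 min / OT 0 h 57 min; Sat reg 5 h 59 min / OT 0 h 0 min; Sun reg 4 h 41 min / OT 0 h 0 min.
Totals: regular 35 h 41 min, overtime 1 h 42 min.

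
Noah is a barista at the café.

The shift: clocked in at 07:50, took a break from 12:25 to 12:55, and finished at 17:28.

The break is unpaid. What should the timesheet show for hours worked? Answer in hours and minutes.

The shift: 07:50–17:28 = 9 h 38 min; less 30 min break → 9 h 8 min

9 h 8 min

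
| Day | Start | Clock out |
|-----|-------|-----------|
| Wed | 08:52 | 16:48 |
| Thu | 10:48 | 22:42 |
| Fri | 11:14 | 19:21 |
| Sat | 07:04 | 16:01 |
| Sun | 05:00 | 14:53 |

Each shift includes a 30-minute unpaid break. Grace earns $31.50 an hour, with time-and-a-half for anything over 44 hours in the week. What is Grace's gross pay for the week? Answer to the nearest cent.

Wed: 08:52–16:48 = 7 h 56 min; less 30 min break → 7 h 26 min
Thu: 10:48–22:42 = 11 h 54 min; less 30 min break → 11 h 24 min
Fri: 11:14–19:21 = 8 h 7 min; less 30 min break → 7 h 37 min
Sat: 07:04–16:01 = 8 h 57 min; less 30 min break → 8 h 27 min
Sun: 05:00–14:53 = 9 h 53 min; less 30 min break → 9 h 23 min
Total worked: 44 h 17 min = 2657 min.
Regular 44 h 0 min = 2640 min at $31.50/h; overtime 0 h 17 min = 17 min at $47.25/h.
Pay = (2640 × $31.50 + 17 × $47.25) ÷ 60 = $1399.39.

$1399.39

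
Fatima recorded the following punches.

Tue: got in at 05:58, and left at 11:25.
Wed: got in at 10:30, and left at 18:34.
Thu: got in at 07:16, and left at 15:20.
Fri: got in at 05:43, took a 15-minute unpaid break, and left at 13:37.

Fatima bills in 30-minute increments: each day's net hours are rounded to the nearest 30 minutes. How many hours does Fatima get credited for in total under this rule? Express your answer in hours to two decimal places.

29.00 hours

Tue: 05:58–11:25 = 5 h 27 min → rounds to 5 h 30 min
Wed: 10:30–18:34 = 8 h 4 min → rounds to 8 h 0 min
Thu: 07:16–15:20 = 8 h 4 min → rounds to 8 h 0 min
Fri: 05:43–13:37 = 7 h 54 min − 15 min = 7 h 39 min → rounds to 7 h 30 min
Total credited: 29 h 0 min.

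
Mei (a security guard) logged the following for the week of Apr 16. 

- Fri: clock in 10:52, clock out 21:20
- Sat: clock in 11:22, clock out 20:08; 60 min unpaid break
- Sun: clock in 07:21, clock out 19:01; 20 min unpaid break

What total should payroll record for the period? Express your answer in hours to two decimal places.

Fri: 10:52–21:20 = 10 h 28 min
Sat: 11:22–20:08 = 8 h 46 min; less 60 min break → 7 h 46 min
Sun: 07:21–19:01 = 11 h 40 min; less 20 min break → 11 h 20 min
Total: 10 h 28 min + 7 h 46 min + 11 h 20 min = 29 h 34 min.

29.57 hours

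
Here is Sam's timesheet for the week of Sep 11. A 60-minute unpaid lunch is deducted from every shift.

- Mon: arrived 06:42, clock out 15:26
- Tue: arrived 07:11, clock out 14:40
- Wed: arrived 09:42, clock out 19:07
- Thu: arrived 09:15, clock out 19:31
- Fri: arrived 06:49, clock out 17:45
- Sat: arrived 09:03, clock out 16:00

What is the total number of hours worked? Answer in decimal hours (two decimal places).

47.78 hours

Mon: 06:42–15:26 = 8 h 44 min; less 60 min break → 7 h 44 min
Tue: 07:11–14:40 = 7 h 29 min; less 60 min break → 6 h 29 min
Wed: 09:42–19:07 = 9 h 25 min; less 60 min break → 8 h 25 min
Thu: 09:15–19:31 = 10 h 16 min; less 60 min break → 9 h 16 min
Fri: 06:49–17:45 = 10 h 56 min; less 60 min break → 9 h 56 min
Sat: 09:03–16:00 = 6 h 57 min; less 60 min break → 5 h 57 min
Total: 7 h 44 min + 6 h 29 min + 8 h 25 min + 9 h 16 min + 9 h 56 min + 5 h 57 min = 47 h 47 min.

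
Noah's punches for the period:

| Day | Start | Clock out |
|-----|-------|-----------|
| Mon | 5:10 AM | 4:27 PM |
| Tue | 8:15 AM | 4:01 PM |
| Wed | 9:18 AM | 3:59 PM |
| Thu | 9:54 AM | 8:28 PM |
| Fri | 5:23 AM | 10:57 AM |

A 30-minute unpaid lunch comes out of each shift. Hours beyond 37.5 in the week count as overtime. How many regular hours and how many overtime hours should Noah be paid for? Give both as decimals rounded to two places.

Regular 37.50 hours, overtime 1.87 hours

Mon: 5:10 AM–4:27 PM = 11 h 17 min; less 30 min break → 10 h 47 min
Tue: 8:15 AM–4:01 PM = 7 h 46 min; less 30 min break → 7 h 16 min
Wed: 9:18 AM–3:59 PM = 6 h 41 min; less 30 min break → 6 h 11 min
Thu: 9:54 AM–8:28 PM = 10 h 34 min; less 30 min break → 10 h 4 min
Fri: 5:23 AM–10:57 AM = 5 h 34 min; less 30 min break → 5 h 4 min
Total worked: 39 h 22 min = 39.37 h.
Threshold 37.5 h → overtime 1 h 52 min, regular 37 h 30 min.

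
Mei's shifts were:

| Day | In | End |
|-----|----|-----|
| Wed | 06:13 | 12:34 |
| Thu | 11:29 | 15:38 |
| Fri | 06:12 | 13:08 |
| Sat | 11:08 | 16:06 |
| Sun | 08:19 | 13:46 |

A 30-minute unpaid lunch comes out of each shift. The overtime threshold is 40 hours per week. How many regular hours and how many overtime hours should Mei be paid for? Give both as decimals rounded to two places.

Regular 25.35 hours, overtime 0.00 hours

Wed: 06:13–12:34 = 6 h 21 min; less 30 min break → 5 h 51 min
Thu: 11:29–15:38 = 4 h 9 min; less 30 min break → 3 h 39 min
Fri: 06:12–13:08 = 6 h 56 min; less 30 min break → 6 h 26 min
Sat: 11:08–16:06 = 4 h 58 min; less 30 min break → 4 h 28 min
Sun: 08:19–13:46 = 5 h 27 min; less 30 min break → 4 h 57 min
Total worked: 25 h 21 min = 25.35 h.
Threshold 40 h → overtime 0 h 0 min, regular 25 h 21 min.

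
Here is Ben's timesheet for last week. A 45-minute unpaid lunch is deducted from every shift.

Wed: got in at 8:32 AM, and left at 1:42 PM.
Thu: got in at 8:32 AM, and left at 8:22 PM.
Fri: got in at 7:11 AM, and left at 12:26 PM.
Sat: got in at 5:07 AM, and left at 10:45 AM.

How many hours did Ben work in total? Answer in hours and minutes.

24 h 53 min

Wed: 8:32 AM–1:42 PM = 5 h 10 min; less 45 min break → 4 h 25 min
Thu: 8:32 AM–8:22 PM = 11 h 50 min; less 45 min break → 11 h 5 min
Fri: 7:11 AM–12:26 PM = 5 h 15 min; less 45 min break → 4 h 30 min
Sat: 5:07 AM–10:45 AM = 5 h 38 min; less 45 min break → 4 h 53 min
Total: 4 h 25 min + 11 h 5 min + 4 h 30 min + 4 h 53 min = 24 h 53 min.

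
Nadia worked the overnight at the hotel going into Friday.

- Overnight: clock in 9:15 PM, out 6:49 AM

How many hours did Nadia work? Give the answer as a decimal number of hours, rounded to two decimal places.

9.57 hours

Overnight: 9:15 PM → midnight = 2 h 45 min; midnight → 6:49 AM = 6 h 49 min; span 9 h 34 min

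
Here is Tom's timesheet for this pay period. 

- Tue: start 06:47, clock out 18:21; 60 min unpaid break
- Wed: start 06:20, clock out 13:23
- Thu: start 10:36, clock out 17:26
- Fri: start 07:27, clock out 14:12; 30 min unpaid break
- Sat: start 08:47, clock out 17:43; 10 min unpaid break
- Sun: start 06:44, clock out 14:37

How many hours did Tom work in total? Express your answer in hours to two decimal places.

Tue: 06:47–18:21 = 11 h 34 min; less 60 min break → 10 h 34 min
Wed: 06:20–13:23 = 7 h 3 min
Thu: 10:36–17:26 = 6 h 50 min
Fri: 07:27–14:12 = 6 h 45 min; less 30 min break → 6 h 15 min
Sat: 08:47–17:43 = 8 h 56 min; less 10 min break → 8 h 46 min
Sun: 06:44–14:37 = 7 h 53 min
Total: 10 h 34 min + 7 h 3 min + 6 h 50 min + 6 h 15 min + 8 h 46 min + 7 h 53 min = 47 h 21 min.

47.35 hours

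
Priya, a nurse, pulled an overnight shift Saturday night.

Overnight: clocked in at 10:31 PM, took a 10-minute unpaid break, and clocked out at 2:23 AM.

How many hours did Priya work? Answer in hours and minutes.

Overnight: 10:31 PM → midnight = 1 h 29 min; midnight → 2:23 AM = 2 h 23 min; span 3 h 52 min; less 10 min break → 3 h 42 min

3 h 42 min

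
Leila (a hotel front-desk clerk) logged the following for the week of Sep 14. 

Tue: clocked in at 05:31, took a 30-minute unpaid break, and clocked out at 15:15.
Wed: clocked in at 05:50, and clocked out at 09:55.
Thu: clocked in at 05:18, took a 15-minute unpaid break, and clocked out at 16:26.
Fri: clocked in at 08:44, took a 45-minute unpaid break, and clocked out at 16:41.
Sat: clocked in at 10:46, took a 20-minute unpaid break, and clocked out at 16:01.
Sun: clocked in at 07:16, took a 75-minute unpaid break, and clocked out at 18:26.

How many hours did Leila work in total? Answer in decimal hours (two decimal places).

Tue: 05:31–15:15 = 9 h 44 min; less 30 min break → 9 h 14 min
Wed: 05:50–09:55 = 4 h 5 min
Thu: 05:18–16:26 = 11 h 8 min; less 15 min break → 10 h 53 min
Fri: 08:44–16:41 = 7 h 57 min; less 45 min break → 7 h 12 min
Sat: 10:46–16:01 = 5 h 15 min; less 20 min break → 4 h 55 min
Sun: 07:16–18:26 = 11 h 10 min; less 75 min break → 9 h 55 min
Total: 9 h 14 min + 4 h 5 min + 10 h 53 min + 7 h 12 min + 4 h 55 min + 9 h 55 min = 46 h 14 min.

46.23 hours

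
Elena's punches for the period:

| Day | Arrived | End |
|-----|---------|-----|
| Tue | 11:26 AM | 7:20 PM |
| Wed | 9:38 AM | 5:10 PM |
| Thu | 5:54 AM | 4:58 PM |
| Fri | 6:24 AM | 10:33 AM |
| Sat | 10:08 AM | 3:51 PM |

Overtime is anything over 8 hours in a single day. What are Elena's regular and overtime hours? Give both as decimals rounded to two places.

Tue: 11:26 AM–7:20 PM = 7 h 54 min
Wed: 9:38 AM–5:10 PM = 7 h 32 min
Thu: 5:54 AM–4:58 PM = 11 h 4 min
Fri: 6:24 AM–10:33 AM = 4 h 9 min
Sat: 10:08 AM–3:51 PM = 5 h 43 min
Tue reg 7 h 54 min / OT 0 h 0 min; Wed reg 7 h 32 min / OT 0 h 0 min; Thu reg 8 h 0 min / OT 3 h 4 min; Fri reg 4 h 9 min / OT 0 h 0 min; Sat reg 5 h 43 min / OT 0 h 0 min.
Totals: regular 33 h 18 min, overtime 3 h 4 min.

Regular 33.30 hours, overtime 3.07 hours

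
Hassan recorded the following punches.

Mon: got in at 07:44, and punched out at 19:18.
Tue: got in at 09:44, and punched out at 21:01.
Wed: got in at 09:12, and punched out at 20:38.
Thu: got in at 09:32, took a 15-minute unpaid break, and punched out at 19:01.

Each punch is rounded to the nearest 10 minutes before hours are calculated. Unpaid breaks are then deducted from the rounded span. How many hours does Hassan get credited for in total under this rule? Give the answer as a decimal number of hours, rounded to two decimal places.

Mon: in 07:44→07:40, out 19:18→19:20; 11 h 40 min
Tue: in 09:44→09:40, out 21:01→21:00; 11 h 20 min
Wed: in 09:12→09:10, out 20:38→20:40; 11 h 30 min
Thu: in 09:32→09:30, out 19:01→19:00; 9 h 30 min − 15 min = 9 h 15 min
Total credited: 43 h 45 min.

43.75 hours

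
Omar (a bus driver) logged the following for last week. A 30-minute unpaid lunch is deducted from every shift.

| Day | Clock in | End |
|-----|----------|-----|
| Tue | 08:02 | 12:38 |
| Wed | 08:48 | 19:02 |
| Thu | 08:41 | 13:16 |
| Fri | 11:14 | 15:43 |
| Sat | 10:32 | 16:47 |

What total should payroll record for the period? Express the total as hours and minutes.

Tue: 08:02–12:38 = 4 h 36 min; less 30 min break → 4 h 6 min
Wed: 08:48–19:02 = 10 h 14 min; less 30 min break → 9 h 44 min
Thu: 08:41–13:16 = 4 h 35 min; less 30 min break → 4 h 5 min
Fri: 11:14–15:43 = 4 h 29 min; less 30 min break → 3 h 59 min
Sat: 10:32–16:47 = 6 h 15 min; less 30 min break → 5 h 45 min
Total: 4 h 6 min + 9 h 44 min + 4 h 5 min + 3 h 59 min + 5 h 45 min = 27 h 39 min.

27 h 39 min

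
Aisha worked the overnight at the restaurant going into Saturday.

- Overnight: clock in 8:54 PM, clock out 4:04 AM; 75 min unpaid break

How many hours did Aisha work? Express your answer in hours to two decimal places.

5.92 hours

Overnight: 8:54 PM → midnight = 3 h 6 min; midnight → 4:04 AM = 4 h 4 min; span 7 h 10 min; less 75 min break → 5 h 55 min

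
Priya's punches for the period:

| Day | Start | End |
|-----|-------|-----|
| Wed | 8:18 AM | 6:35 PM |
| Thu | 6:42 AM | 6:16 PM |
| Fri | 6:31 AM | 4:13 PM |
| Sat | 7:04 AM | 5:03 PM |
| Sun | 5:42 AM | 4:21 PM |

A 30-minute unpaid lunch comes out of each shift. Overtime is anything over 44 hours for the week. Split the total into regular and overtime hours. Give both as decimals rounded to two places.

Wed: 8:18 AM–6:35 PM = 10 h 17 min; less 30 min break → 9 h 47 min
Thu: 6:42 AM–6:16 PM = 11 h 34 min; less 30 min break → 11 h 4 min
Fri: 6:31 AM–4:13 PM = 9 h 42 min; less 30 min break → 9 h 12 min
Sat: 7:04 AM–5:03 PM = 9 h 59 min; less 30 min break → 9 h 29 min
Sun: 5:42 AM–4:21 PM = 10 h 39 min; less 30 min break → 10 h 9 min
Total worked: 49 h 41 min = 49.68 h.
Threshold 44 h → overtime 5 h 41 min, regular 44 h 0 min.

Regular 44.00 hours, overtime 5.68 hours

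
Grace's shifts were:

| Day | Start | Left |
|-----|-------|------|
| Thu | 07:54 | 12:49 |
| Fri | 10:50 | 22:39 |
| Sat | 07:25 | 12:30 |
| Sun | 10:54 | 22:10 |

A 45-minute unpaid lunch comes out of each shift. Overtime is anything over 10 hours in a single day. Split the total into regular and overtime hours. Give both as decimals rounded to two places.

Regular 28.50 hours, overtime 1.58 hours

Thu: 07:54–12:49 = 4 h 55 min; less 45 min break → 4 h 10 min
Fri: 10:50–22:39 = 11 h 49 min; less 45 min break → 11 h 4 min
Sat: 07:25–12:30 = 5 h 5 min; less 45 min break → 4 h 20 min
Sun: 10:54–22:10 = 11 h 16 min; less 45 min break → 10 h 31 min
Thu reg 4 h 10 min / OT 0 h 0 min; Fri reg 10 h 0 min / OT 1 h 4 min; Sat reg 4 h 20 min / OT 0 h 0 min; Sun reg 10 h 0 min / OT 0 h 31 min.
Totals: regular 28 h 30 min, overtime 1 h 35 min.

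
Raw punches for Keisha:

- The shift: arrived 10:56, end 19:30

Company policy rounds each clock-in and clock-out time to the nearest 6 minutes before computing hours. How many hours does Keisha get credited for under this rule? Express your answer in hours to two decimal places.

8.60 hours

The shift: in 10:56→10:54, out 19:30→19:30; 8 h 36 min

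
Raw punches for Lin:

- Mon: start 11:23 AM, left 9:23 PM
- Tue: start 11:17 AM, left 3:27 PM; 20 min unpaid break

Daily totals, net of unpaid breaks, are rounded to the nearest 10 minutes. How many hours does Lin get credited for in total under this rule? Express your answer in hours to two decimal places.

13.83 hours

Mon: 11:23 AM–9:23 PM = 10 h 0 min → rounds to 10 h 0 min
Tue: 11:17 AM–3:27 PM = 4 h 10 min − 20 min = 3 h 50 min → rounds to 3 h 50 min
Total credited: 13 h 50 min.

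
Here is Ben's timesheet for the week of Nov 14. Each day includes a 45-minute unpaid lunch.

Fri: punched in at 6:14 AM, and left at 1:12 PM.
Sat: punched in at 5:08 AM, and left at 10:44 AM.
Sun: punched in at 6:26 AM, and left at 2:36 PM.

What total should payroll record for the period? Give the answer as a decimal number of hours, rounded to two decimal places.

18.48 hours

Fri: 6:14 AM–1:12 PM = 6 h 58 min; less 45 min break → 6 h 13 min
Sat: 5:08 AM–10:44 AM = 5 h 36 min; less 45 min break → 4 h 51 min
Sun: 6:26 AM–2:36 PM = 8 h 10 min; less 45 min break → 7 h 25 min
Total: 6 h 13 min + 4 h 51 min + 7 h 25 min = 18 h 29 min.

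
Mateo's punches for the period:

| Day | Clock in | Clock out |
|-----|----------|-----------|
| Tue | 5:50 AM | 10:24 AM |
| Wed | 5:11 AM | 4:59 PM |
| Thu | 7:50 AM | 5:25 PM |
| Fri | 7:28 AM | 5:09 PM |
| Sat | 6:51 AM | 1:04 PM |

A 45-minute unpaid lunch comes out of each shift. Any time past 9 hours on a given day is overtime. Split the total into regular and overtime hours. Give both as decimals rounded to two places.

Regular 36.05 hours, overtime 2.05 hours

Tue: 5:50 AM–10:24 AM = 4 h 34 min; less 45 min break → 3 h 49 min
Wed: 5:11 AM–4:59 PM = 11 h 48 min; less 45 min break → 11 h 3 min
Thu: 7:50 AM–5:25 PM = 9 h 35 min; less 45 min break → 8 h 50 min
Fri: 7:28 AM–5:09 PM = 9 h 41 min; less 45 min break → 8 h 56 min
Sat: 6:51 AM–1:04 PM = 6 h 13 min; less 45 min break → 5 h 28 min
Tue reg 3 h 49 min / OT 0 h 0 min; Wed reg 9 h 0 min / OT 2 h 3 min; Thu reg 8 h 50 min / OT 0 h 0 min; Fri reg 8 h 56 min / OT 0 h 0 min; Sat reg 5 h 28 min / OT 0 h 0 min.
Totals: regular 36 h 3 min, overtime 2 h 3 min.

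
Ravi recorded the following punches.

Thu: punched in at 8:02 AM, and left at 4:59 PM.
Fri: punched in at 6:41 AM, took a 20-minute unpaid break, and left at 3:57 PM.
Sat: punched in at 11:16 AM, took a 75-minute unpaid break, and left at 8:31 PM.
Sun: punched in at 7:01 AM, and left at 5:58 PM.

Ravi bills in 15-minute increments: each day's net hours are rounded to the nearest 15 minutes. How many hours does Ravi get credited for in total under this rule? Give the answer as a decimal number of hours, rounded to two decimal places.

37.00 hours

Thu: 8:02 AM–4:59 PM = 8 h 57 min → rounds to 9 h 0 min
Fri: 6:41 AM–3:57 PM = 9 h 16 min − 20 min = 8 h 56 min → rounds to 9 h 0 min
Sat: 11:16 AM–8:31 PM = 9 h 15 min − 75 min = 8 h 0 min → rounds to 8 h 0 min
Sun: 7:01 AM–5:58 PM = 10 h 57 min → rounds to 11 h 0 min
Total credited: 37 h 0 min.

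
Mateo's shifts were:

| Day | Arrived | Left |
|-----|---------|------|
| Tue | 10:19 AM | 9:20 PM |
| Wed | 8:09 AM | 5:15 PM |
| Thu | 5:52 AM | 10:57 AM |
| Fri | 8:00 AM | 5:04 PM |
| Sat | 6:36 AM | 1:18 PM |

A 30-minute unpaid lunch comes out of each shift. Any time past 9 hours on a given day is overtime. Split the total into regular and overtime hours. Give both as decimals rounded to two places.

Tue: 10:19 AM–9:20 PM = 11 h 1 min; less 30 min break → 10 h 31 min
Wed: 8:09 AM–5:15 PM = 9 h 6 min; less 30 min break → 8 h 36 min
Thu: 5:52 AM–10:57 AM = 5 h 5 min; less 30 min break → 4 h 35 min
Fri: 8:00 AM–5:04 PM = 9 h 4 min; less 30 min break → 8 h 34 min
Sat: 6:36 AM–1:18 PM = 6 h 42 min; less 30 min break → 6 h 12 min
Tue reg 9 h 0 min / OT 1 h 31 min; Wed reg 8 h 36 min / OT 0 h 0 min; Thu reg 4 h 35 min / OT 0 h 0 min; Fri reg 8 h 34 min / OT 0 h 0 min; Sat reg 6 h 12 min / OT 0 h 0 min.
Totals: regular 36 h 57 min, overtime 1 h 31 min.

Regular 36.95 hours, overtime 1.52 hours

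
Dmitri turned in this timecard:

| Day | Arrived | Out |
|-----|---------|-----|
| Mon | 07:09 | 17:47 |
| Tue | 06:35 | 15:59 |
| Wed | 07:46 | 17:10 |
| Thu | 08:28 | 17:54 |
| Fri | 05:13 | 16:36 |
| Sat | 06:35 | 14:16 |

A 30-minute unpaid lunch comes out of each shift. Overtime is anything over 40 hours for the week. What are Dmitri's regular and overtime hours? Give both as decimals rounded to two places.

Regular 40.00 hours, overtime 14.93 hours

Mon: 07:09–17:47 = 10 h 38 min; less 30 min break → 10 h 8 min
Tue: 06:35–15:59 = 9 h 24 min; less 30 min break → 8 h 54 min
Wed: 07:46–17:10 = 9 h 24 min; less 30 min break → 8 h 54 min
Thu: 08:28–17:54 = 9 h 26 min; less 30 min break → 8 h 56 min
Fri: 05:13–16:36 = 11 h 23 min; less 30 min break → 10 h 53 min
Sat: 06:35–14:16 = 7 h 41 min; less 30 min break → 7 h 11 min
Total worked: 54 h 56 min = 54.93 h.
Threshold 40 h → overtime 14 h 56 min, regular 40 h 0 min.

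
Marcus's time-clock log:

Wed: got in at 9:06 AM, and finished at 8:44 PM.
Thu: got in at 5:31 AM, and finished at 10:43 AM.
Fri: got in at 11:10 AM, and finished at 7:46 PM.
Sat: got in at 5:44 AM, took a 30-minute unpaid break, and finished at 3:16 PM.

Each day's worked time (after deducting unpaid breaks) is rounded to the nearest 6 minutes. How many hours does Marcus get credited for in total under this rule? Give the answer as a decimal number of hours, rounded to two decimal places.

34.40 hours

Wed: 9:06 AM–8:44 PM = 11 h 38 min → rounds to 11 h 36 min
Thu: 5:31 AM–10:43 AM = 5 h 12 min → rounds to 5 h 12 min
Fri: 11:10 AM–7:46 PM = 8 h 36 min → rounds to 8 h 36 min
Sat: 5:44 AM–3:16 PM = 9 h 32 min − 30 min = 9 h 2 min → rounds to 9 h 0 min
Total credited: 34 h 24 min.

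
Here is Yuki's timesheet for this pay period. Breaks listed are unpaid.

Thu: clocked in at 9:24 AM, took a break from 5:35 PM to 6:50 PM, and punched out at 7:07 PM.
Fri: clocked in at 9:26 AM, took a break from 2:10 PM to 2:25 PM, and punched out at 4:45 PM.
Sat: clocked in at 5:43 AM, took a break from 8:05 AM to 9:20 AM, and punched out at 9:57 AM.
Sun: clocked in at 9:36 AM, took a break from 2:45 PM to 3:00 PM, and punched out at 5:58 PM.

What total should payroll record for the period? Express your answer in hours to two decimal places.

Thu: 9:24 AM–7:07 PM = 9 h 43 min; less 75 min break → 8 h 28 min
Fri: 9:26 AM–4:45 PM = 7 h 19 min; less 15 min break → 7 h 4 min
Sat: 5:43 AM–9:57 AM = 4 h 14 min; less 75 min break → 2 h 59 min
Sun: 9:36 AM–5:58 PM = 8 h 22 min; less 15 min break → 8 h 7 min
Total: 8 h 28 min + 7 h 4 min + 2 h 59 min + 8 h 7 min = 26 h 38 min.

26.63 hours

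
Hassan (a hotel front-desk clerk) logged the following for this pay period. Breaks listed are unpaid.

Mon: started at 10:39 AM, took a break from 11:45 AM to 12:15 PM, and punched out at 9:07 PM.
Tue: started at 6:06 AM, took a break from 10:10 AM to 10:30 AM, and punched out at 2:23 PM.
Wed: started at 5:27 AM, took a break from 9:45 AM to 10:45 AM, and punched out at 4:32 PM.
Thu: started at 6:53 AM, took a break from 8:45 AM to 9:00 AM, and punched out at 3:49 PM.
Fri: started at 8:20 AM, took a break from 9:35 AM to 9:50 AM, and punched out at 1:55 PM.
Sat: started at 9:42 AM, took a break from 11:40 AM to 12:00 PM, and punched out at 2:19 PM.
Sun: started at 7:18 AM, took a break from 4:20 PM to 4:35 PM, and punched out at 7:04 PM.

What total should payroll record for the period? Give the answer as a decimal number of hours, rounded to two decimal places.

57.82 hours

Mon: 10:39 AM–9:07 PM = 10 h 28 min; less 30 min break → 9 h 58 min
Tue: 6:06 AM–2:23 PM = 8 h 17 min; less 20 min break → 7 h 57 min
Wed: 5:27 AM–4:32 PM = 11 h 5 min; less 60 min break → 10 h 5 min
Thu: 6:53 AM–3:49 PM = 8 h 56 min; less 15 min break → 8 h 41 min
Fri: 8:20 AM–1:55 PM = 5 h 35 min; less 15 min break → 5 h 20 min
Sat: 9:42 AM–2:19 PM = 4 h 37 min; less 20 min break → 4 h 17 min
Sun: 7:18 AM–7:04 PM = 11 h 46 min; less 15 min break → 11 h 31 min
Total: 9 h 58 min + 7 h 57 min + 10 h 5 min + 8 h 41 min + 5 h 20 min + 4 h 17 min + 11 h 31 min = 57 h 49 min.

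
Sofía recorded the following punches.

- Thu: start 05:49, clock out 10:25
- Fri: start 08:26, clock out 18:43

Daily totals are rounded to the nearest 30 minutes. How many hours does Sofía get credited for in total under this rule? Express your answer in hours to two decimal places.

Thu: 05:49–10:25 = 4 h 36 min → rounds to 4 h 30 min
Fri: 08:26–18:43 = 10 h 17 min → rounds to 10 h 30 min
Total credited: 15 h 0 min.

15.00 hours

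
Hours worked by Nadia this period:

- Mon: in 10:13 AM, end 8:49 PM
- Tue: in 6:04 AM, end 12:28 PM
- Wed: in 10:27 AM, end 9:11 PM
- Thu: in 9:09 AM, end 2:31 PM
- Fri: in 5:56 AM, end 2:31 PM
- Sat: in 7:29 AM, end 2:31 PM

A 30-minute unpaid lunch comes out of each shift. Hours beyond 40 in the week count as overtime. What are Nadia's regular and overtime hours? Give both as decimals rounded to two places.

Regular 40.00 hours, overtime 5.72 hours

Mon: 10:13 AM–8:49 PM = 10 h 36 min; less 30 min break → 10 h 6 min
Tue: 6:04 AM–12:28 PM = 6 h 24 min; less 30 min break → 5 h 54 min
Wed: 10:27 AM–9:11 PM = 10 h 44 min; less 30 min break → 10 h 14 min
Thu: 9:09 AM–2:31 PM = 5 h 22 min; less 30 min break → 4 h 52 min
Fri: 5:56 AM–2:31 PM = 8 h 35 min; less 30 min break → 8 h 5 min
Sat: 7:29 AM–2:31 PM = 7 h 2 min; less 30 min break → 6 h 32 min
Total worked: 45 h 43 min = 45.72 h.
Threshold 40 h → overtime 5 h 43 min, regular 40 h 0 min.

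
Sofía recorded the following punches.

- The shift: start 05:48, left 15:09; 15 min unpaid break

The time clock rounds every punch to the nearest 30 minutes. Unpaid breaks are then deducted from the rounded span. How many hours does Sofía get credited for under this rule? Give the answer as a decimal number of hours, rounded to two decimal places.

The shift: in 05:48→06:00, out 15:09→15:00; 9 h 0 min − 15 min = 8 h 45 min

8.75 hours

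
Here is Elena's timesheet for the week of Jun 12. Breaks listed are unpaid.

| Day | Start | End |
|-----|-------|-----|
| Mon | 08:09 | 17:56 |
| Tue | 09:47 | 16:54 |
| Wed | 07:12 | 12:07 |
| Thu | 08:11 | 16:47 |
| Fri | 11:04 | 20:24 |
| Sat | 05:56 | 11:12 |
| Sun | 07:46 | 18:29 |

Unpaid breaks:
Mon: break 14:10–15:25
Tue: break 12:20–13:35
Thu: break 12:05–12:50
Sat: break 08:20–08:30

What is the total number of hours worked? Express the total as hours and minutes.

Mon: 08:09–17:56 = 9 h 47 min; less 75 min break → 8 h 32 min
Tue: 09:47–16:54 = 7 h 7 min; less 75 min break → 5 h 52 min
Wed: 07:12–12:07 = 4 h 55 min
Thu: 08:11–16:47 = 8 h 36 min; less 45 min break → 7 h 51 min
Fri: 11:04–20:24 = 9 h 20 min
Sat: 05:56–11:12 = 5 h 16 min; less 10 min break → 5 h 6 min
Sun: 07:46–18:29 = 10 h 43 min
Total: 8 h 32 min + 5 h 52 min + 4 h 55 min + 7 h 51 min + 9 h 20 min + 5 h 6 min + 10 h 43 min = 52 h 19 min.

52 h 19 min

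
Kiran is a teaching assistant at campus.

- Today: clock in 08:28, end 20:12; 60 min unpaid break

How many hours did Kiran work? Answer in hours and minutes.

10 h 44 min

Today: 08:28–20:12 = 11 h 44 min; less 60 min break → 10 h 44 min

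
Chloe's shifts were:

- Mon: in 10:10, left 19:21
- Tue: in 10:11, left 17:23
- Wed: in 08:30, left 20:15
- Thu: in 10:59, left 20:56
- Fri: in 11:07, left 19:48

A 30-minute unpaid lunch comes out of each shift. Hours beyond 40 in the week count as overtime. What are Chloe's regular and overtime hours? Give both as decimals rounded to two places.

Mon: 10:10–19:21 = 9 h 11 min; less 30 min break → 8 h 41 min
Tue: 10:11–17:23 = 7 h 12 min; less 30 min break → 6 h 42 min
Wed: 08:30–20:15 = 11 h 45 min; less 30 min break → 11 h 15 min
Thu: 10:59–20:56 = 9 h 57 min; less 30 min break → 9 h 27 min
Fri: 11:07–19:48 = 8 h 41 min; less 30 min break → 8 h 11 min
Total worked: 44 h 16 min = 44.27 h.
Threshold 40 h → overtime 4 h 16 min, regular 40 h 0 min.

Regular 40.00 hours, overtime 4.27 hours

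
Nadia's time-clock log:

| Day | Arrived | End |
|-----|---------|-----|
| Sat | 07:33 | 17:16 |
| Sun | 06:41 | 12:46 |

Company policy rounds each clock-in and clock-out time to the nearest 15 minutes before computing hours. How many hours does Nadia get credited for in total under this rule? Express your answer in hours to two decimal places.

Sat: in 07:33→07:30, out 17:16→17:15; 9 h 45 min
Sun: in 06:41→06:45, out 12:46→12:45; 6 h 0 min
Total credited: 15 h 45 min.

15.75 hours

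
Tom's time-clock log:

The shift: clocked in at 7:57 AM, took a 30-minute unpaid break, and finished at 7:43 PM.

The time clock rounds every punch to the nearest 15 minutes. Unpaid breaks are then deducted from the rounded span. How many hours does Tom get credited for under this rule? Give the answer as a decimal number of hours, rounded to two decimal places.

The shift: in 7:57 AM→8:00 AM, out 7:43 PM→7:45 PM; 11 h 45 min − 30 min = 11 h 15 min

11.25 hours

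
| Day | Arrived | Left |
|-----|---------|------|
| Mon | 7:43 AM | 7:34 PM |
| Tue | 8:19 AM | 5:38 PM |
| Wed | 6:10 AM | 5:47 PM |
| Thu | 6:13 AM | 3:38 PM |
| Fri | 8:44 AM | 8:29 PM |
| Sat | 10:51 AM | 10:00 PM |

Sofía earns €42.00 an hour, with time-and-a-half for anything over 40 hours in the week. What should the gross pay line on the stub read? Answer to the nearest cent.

€3261.30

Mon: 7:43 AM–7:34 PM = 11 h 51 min
Tue: 8:19 AM–5:38 PM = 9 h 19 min
Wed: 6:10 AM–5:47 PM = 11 h 37 min
Thu: 6:13 AM–3:38 PM = 9 h 25 min
Fri: 8:44 AM–8:29 PM = 11 h 45 min
Sat: 10:51 AM–10:00 PM = 11 h 9 min
Total worked: 65 h 6 min = 3906 min.
Regular 40 h 0 min = 2400 min at €42.00/h; overtime 25 h 6 min = 1506 min at €63.00/h.
Pay = (2400 × €42.00 + 1506 × €63.00) ÷ 60 = €3261.30.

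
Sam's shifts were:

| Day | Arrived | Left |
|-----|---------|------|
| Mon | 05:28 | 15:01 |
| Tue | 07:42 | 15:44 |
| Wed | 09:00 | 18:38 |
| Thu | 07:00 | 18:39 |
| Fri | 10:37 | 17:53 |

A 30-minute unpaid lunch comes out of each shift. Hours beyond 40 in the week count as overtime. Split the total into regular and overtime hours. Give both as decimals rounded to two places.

Mon: 05:28–15:01 = 9 h 33 min; less 30 min break → 9 h 3 min
Tue: 07:42–15:44 = 8 h 2 min; less 30 min break → 7 h 32 min
Wed: 09:00–18:38 = 9 h 38 min; less 30 min break → 9 h 8 min
Thu: 07:00–18:39 = 11 h 39 min; less 30 min break → 11 h 9 min
Fri: 10:37–17:53 = 7 h 16 min; less 30 min break → 6 h 46 min
Total worked: 43 h 38 min = 43.63 h.
Threshold 40 h → overtime 3 h 38 min, regular 40 h 0 min.

Regular 40.00 hours, overtime 3.63 hours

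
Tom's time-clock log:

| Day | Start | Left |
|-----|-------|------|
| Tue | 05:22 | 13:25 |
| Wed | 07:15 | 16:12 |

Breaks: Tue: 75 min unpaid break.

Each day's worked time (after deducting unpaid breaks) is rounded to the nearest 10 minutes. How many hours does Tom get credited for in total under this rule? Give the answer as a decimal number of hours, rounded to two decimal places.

15.83 hours

Tue: 05:22–13:25 = 8 h 3 min − 75 min = 6 h 48 min → rounds to 6 h 50 min
Wed: 07:15–16:12 = 8 h 57 min → rounds to 9 h 0 min
Total credited: 15 h 50 min.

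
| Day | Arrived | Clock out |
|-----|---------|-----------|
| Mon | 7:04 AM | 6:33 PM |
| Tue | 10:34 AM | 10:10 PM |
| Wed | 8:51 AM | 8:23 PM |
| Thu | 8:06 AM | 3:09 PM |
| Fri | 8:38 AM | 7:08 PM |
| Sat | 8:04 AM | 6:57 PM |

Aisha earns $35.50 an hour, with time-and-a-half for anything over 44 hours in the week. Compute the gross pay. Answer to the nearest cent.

Mon: 7:04 AM–6:33 PM = 11 h 29 min
Tue: 10:34 AM–10:10 PM = 11 h 36 min
Wed: 8:51 AM–8:23 PM = 11 h 32 min
Thu: 8:06 AM–3:09 PM = 7 h 3 min
Fri: 8:38 AM–7:08 PM = 10 h 30 min
Sat: 8:04 AM–6:57 PM = 10 h 53 min
Total worked: 63 h 3 min = 3783 min.
Regular 44 h 0 min = 2640 min at $35.50/h; overtime 19 h 3 min = 1143 min at $53.25/h.
Pay = (2640 × $35.50 + 1143 × $53.25) ÷ 60 = $2576.41.

$2576.41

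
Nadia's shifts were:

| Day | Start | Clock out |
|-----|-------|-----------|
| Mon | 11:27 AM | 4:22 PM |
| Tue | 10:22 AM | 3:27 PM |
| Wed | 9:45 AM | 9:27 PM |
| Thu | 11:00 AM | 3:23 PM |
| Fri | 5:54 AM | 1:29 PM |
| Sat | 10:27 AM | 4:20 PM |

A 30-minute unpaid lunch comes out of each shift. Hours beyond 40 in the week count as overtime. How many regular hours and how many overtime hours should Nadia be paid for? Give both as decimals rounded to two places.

Mon: 11:27 AM–4:22 PM = 4 h 55 min; less 30 min break → 4 h 25 min
Tue: 10:22 AM–3:27 PM = 5 h 5 min; less 30 min break → 4 h 35 min
Wed: 9:45 AM–9:27 PM = 11 h 42 min; less 30 min break → 11 h 12 min
Thu: 11:00 AM–3:23 PM = 4 h 23 min; less 30 min break → 3 h 53 min
Fri: 5:54 AM–1:29 PM = 7 h 35 min; less 30 min break → 7 h 5 min
Sat: 10:27 AM–4:20 PM = 5 h 53 min; less 30 min break → 5 h 23 min
Total worked: 36 h 33 min = 36.55 h.
Threshold 40 h → overtime 0 h 0 min, regular 36 h 33 min.

Regular 36.55 hours, overtime 0.00 hours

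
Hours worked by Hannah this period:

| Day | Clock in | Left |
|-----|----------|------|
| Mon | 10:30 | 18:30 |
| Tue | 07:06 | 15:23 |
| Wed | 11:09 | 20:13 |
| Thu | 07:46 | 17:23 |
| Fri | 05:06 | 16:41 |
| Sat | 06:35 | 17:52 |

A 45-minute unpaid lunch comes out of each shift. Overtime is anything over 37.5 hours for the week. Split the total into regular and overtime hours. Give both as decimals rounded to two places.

Regular 37.50 hours, overtime 15.83 hours

Mon: 10:30–18:30 = 8 h 0 min; less 45 min break → 7 h 15 min
Tue: 07:06–15:23 = 8 h 17 min; less 45 min break → 7 h 32 min
Wed: 11:09–20:13 = 9 h 4 min; less 45 min break → 8 h 19 min
Thu: 07:46–17:23 = 9 h 37 min; less 45 min break → 8 h 52 min
Fri: 05:06–16:41 = 11 h 35 min; less 45 min break → 10 h 50 min
Sat: 06:35–17:52 = 11 h 17 min; less 45 min break → 10 h 32 min
Total worked: 53 h 20 min = 53.33 h.
Threshold 37.5 h → overtime 15 h 50 min, regular 37 h 30 min.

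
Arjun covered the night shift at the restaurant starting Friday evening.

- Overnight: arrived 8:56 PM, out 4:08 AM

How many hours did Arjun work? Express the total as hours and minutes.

7 h 12 min

Overnight: 8:56 PM → midnight = 3 h 4 min; midnight → 4:08 AM = 4 h 8 min; span 7 h 12 min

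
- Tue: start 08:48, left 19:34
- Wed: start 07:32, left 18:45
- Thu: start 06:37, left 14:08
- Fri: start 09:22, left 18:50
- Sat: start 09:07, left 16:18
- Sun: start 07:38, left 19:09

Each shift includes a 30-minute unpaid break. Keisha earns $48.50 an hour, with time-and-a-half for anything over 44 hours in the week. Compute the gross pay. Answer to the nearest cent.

$2910.00

Tue: 08:48–19:34 = 10 h 46 min; less 30 min break → 10 h 16 min
Wed: 07:32–18:45 = 11 h 13 min; less 30 min break → 10 h 43 min
Thu: 06:37–14:08 = 7 h 31 min; less 30 min break → 7 h 1 min
Fri: 09:22–18:50 = 9 h 28 min; less 30 min break → 8 h 58 min
Sat: 09:07–16:18 = 7 h 11 min; less 30 min break → 6 h 41 min
Sun: 07:38–19:09 = 11 h 31 min; less 30 min break → 11 h 1 min
Total worked: 54 h 40 min = 3280 min.
Regular 44 h 0 min = 2640 min at $48.50/h; overtime 10 h 40 min = 640 min at $72.75/h.
Pay = (2640 × $48.50 + 640 × $72.75) ÷ 60 = $2910.00.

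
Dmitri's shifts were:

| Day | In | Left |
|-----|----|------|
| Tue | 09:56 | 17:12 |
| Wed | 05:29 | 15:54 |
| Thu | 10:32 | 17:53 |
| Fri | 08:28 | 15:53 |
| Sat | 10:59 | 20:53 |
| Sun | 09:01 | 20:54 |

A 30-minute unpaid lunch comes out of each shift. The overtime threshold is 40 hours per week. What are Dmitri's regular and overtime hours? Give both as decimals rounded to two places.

Regular 40.00 hours, overtime 11.23 hours

Tue: 09:56–17:12 = 7 h 16 min; less 30 min break → 6 h 46 min
Wed: 05:29–15:54 = 10 h 25 min; less 30 min break → 9 h 55 min
Thu: 10:32–17:53 = 7 h 21 min; less 30 min break → 6 h 51 min
Fri: 08:28–15:53 = 7 h 25 min; less 30 min break → 6 h 55 min
Sat: 10:59–20:53 = 9 h 54 min; less 30 min break → 9 h 24 min
Sun: 09:01–20:54 = 11 h 53 min; less 30 min break → 11 h 23 min
Total worked: 51 h 14 min = 51.23 h.
Threshold 40 h → overtime 11 h 14 min, regular 40 h 0 min.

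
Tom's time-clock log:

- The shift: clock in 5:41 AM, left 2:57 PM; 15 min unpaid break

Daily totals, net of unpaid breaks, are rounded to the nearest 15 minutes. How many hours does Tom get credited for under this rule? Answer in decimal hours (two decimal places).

The shift: 5:41 AM–2:57 PM = 9 h 16 min − 15 min = 9 h 1 min → rounds to 9 h 0 min

9.00 hours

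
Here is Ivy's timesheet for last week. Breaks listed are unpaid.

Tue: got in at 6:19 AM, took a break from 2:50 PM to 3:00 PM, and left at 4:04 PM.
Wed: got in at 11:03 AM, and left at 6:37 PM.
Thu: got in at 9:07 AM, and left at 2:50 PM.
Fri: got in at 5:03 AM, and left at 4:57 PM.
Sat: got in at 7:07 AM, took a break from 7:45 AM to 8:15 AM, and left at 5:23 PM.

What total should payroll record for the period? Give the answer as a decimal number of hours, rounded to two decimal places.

Tue: 6:19 AM–4:04 PM = 9 h 45 min; less 10 min break → 9 h 35 min
Wed: 11:03 AM–6:37 PM = 7 h 34 min
Thu: 9:07 AM–2:50 PM = 5 h 43 min
Fri: 5:03 AM–4:57 PM = 11 h 54 min
Sat: 7:07 AM–5:23 PM = 10 h 16 min; less 30 min break → 9 h 46 min
Total: 9 h 35 min + 7 h 34 min + 5 h 43 min + 11 h 54 min + 9 h 46 min = 44 h 32 min.

44.53 hours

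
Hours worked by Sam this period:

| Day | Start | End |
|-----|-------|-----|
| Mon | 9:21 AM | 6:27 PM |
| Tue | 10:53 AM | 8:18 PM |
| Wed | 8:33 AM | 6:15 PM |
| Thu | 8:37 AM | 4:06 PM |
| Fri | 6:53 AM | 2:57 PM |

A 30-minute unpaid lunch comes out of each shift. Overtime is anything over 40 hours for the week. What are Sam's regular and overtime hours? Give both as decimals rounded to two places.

Mon: 9:21 AM–6:27 PM = 9 h 6 min; less 30 min break → 8 h 36 min
Tue: 10:53 AM–8:18 PM = 9 h 25 min; less 30 min break → 8 h 55 min
Wed: 8:33 AM–6:15 PM = 9 h 42 min; less 30 min break → 9 h 12 min
Thu: 8:37 AM–4:06 PM = 7 h 29 min; less 30 min break → 6 h 59 min
Fri: 6:53 AM–2:57 PM = 8 h 4 min; less 30 min break → 7 h 34 min
Total worked: 41 h 16 min = 41.27 h.
Threshold 40 h → overtime 1 h 16 min, regular 40 h 0 min.

Regular 40.00 hours, overtime 1.27 hours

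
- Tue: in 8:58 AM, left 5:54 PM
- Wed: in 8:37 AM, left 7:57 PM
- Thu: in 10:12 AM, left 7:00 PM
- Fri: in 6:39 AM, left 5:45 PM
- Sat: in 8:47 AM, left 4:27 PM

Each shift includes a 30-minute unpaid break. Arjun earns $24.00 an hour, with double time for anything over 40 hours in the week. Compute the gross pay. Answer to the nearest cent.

Tue: 8:58 AM–5:54 PM = 8 h 56 min; less 30 min break → 8 h 26 min
Wed: 8:37 AM–7:57 PM = 11 h 20 min; less 30 min break → 10 h 50 min
Thu: 10:12 AM–7:00 PM = 8 h 48 min; less 30 min break → 8 h 18 min
Fri: 6:39 AM–5:45 PM = 11 h 6 min; less 30 min break → 10 h 36 min
Sat: 8:47 AM–4:27 PM = 7 h 40 min; less 30 min break → 7 h 10 min
Total worked: 45 h 20 min = 2720 min.
Regular 40 h 0 min = 2400 min at $24.00/h; overtime 5 h 20 min = 320 min at $48.00/h.
Pay = (2400 × $24.00 + 320 × $48.00) ÷ 60 = $1216.00.

$1216.00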